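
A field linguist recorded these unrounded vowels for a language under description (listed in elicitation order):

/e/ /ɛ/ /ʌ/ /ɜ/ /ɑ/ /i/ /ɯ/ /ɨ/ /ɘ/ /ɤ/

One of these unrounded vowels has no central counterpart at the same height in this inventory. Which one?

High: /i/ ~ /ɨ/ ~ /ɯ/
High-mid: /e/ ~ /ɘ/ ~ /ɤ/
Low-mid: /ɛ/ ~ /ɜ/ ~ /ʌ/
Low: only /ɑ/ (back); no central partner.
So /ɑ/ is the unpaired segment.

/ɑ/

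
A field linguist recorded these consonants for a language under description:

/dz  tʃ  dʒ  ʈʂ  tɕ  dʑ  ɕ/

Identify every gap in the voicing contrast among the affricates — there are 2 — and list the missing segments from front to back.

/ts/, /ɖʐ/

Voiceless: /tʃ/ (postalveolar), /ʈʂ/ (retroflex), /tɕ/ (alveolo-palatal).
Voiced: /dz/ (alveolar), /dʒ/ (postalveolar), /dʑ/ (alveolo-palatal).
Gaps, from front to back: alveolar lacks voiceless (/ts/); retroflex lacks voiced (/ɖʐ/).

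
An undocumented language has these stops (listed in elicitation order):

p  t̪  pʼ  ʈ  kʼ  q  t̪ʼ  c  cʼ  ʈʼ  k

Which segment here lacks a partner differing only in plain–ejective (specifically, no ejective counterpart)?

Bilabial: /p/ ~ /pʼ/
Dental: /t̪/ ~ /t̪ʼ/
Retroflex: /ʈ/ ~ /ʈʼ/
Palatal: /c/ ~ /cʼ/
Velar: /k/ ~ /kʼ/
Uvular: only /q/ (plain); no ejective partner.
So /q/ is the unpaired segment.

/q/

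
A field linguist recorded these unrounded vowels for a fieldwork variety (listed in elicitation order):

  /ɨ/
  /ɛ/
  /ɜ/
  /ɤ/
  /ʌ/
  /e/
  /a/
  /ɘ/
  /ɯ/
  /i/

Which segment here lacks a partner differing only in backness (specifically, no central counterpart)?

High: /i/ ~ /ɨ/ ~ /ɯ/
High-mid: /e/ ~ /ɘ/ ~ /ɤ/
Low-mid: /ɛ/ ~ /ɜ/ ~ /ʌ/
Low: only /a/ (front); no central partner.
So /a/ is the unpaired segment.

/a/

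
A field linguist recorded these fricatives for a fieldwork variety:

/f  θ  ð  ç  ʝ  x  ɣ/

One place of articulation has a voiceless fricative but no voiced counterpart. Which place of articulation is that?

labiodental

labiodental: voiceless /f/, voiced —.
dental: voiceless /θ/, voiced /ð/.
palatal: voiceless /ç/, voiced /ʝ/.
velar: voiceless /x/, voiced /ɣ/.
Every place of articulation has a voiced member except labiodental, where /v/ would be expected.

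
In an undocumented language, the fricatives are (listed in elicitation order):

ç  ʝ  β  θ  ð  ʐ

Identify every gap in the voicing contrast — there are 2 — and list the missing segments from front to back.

/ɸ/, /ʂ/

Voiceless: /θ/ (dental), /ç/ (palatal).
Voiced: /β/ (bilabial), /ð/ (dental), /ʐ/ (retroflex), /ʝ/ (palatal).
Gaps, from front to back: bilabial lacks voiceless (/ɸ/); retroflex lacks voiceless (/ʂ/).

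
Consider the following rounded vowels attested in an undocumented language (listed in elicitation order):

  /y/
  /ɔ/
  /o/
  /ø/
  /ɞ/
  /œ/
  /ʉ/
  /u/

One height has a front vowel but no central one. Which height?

high: front /y/, central /ʉ/, back /u/.
high-mid: front /ø/, central —, back /o/.
low-mid: front /œ/, central /ɞ/, back /ɔ/.
Every height has a central member except high-mid, where /ɵ/ would be expected.

high-mid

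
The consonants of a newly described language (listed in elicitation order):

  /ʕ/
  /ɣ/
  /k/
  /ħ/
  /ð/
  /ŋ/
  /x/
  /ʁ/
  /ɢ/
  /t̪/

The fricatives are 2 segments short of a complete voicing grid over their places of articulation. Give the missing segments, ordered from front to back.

/θ/, /χ/

dental: voiceless —, voiced /ð/.
velar: voiceless /x/, voiced /ɣ/.
uvular: voiceless —, voiced /ʁ/.
pharyngeal: voiceless /ħ/, voiced /ʕ/.
Gaps, from front to back: dental lacks voiceless (/θ/); uvular lacks voiceless (/χ/).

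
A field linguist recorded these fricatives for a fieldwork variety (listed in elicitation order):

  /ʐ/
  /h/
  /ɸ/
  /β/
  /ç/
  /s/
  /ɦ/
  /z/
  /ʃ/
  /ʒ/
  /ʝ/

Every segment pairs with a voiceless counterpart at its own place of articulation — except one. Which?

Bilabial: /ɸ/ ~ /β/
Alveolar: /s/ ~ /z/
Postalveolar: /ʃ/ ~ /ʒ/
Palatal: /ç/ ~ /ʝ/
Glottal: /h/ ~ /ɦ/
Retroflex: only /ʐ/ (voiced); no voiceless partner.
So /ʐ/ is the unpaired segment.

/ʐ/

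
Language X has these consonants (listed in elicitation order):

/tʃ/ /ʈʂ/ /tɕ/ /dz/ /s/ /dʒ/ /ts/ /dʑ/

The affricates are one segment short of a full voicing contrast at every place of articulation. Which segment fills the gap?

/ɖʐ/

place of articulation  voiceless  voiced  
alveolar          ts        dz      
postalveolar      tʃ        dʒ      
retroflex         ʈʂ        —       
alveolo-palatal   tɕ        dʑ      
The retroflex row has no voiced member, so the gap is the voiced retroflex affricate /ɖʐ/.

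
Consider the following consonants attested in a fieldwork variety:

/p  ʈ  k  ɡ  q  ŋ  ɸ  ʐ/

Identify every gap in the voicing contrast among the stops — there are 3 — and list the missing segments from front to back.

/b/, /ɖ/, /ɢ/

Voiceless: /p/ (bilabial), /ʈ/ (retroflex), /k/ (velar), /q/ (uvular).
Voiced: /ɡ/ (velar).
Gaps, from front to back: bilabial lacks voiced (/b/); retroflex lacks voiced (/ɖ/); uvular lacks voiced (/ɢ/).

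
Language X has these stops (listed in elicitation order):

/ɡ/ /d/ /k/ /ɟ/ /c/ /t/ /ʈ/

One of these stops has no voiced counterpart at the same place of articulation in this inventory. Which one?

Alveolar: /t/ ~ /d/
Palatal: /c/ ~ /ɟ/
Velar: /k/ ~ /ɡ/
Retroflex: only /ʈ/ (voiceless); no voiced partner.
So /ʈ/ is the unpaired segment.

/ʈ/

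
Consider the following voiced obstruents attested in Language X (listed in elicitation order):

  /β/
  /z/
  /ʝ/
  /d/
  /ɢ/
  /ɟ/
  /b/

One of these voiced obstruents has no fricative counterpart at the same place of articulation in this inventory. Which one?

/ɢ/

Bilabial: /b/ ~ /β/
Alveolar: /d/ ~ /z/
Palatal: /ɟ/ ~ /ʝ/
Uvular: only /ɢ/ (stop); no fricative partner.
So /ɢ/ is the unpaired segment.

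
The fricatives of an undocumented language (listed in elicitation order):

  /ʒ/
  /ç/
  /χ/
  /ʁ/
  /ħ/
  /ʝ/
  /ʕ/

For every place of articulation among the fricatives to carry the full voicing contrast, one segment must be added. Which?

postalveolar: voiceless —, voiced /ʒ/.
palatal: voiceless /ç/, voiced /ʝ/.
uvular: voiceless /χ/, voiced /ʁ/.
pharyngeal: voiceless /ħ/, voiced /ʕ/.
The postalveolar row has no voiceless member, so the gap is the voiceless postalveolar fricative /ʃ/.

/ʃ/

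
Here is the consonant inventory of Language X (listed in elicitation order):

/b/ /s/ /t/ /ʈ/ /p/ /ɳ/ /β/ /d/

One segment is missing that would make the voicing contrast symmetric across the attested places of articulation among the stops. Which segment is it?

/ɖ/

bilabial: voiceless /p/, voiced /b/.
alveolar: voiceless /t/, voiced /d/.
retroflex: voiceless /ʈ/, voiced —.
The retroflex row has no voiced member, so the gap is the voiced retroflex stop /ɖ/.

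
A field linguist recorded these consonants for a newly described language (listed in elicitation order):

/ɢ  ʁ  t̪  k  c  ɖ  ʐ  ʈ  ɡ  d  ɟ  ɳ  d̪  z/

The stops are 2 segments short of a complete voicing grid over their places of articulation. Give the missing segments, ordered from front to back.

/t/, /q/

dental: voiceless /t̪/, voiced /d̪/.
alveolar: voiceless —, voiced /d/.
retroflex: voiceless /ʈ/, voiced /ɖ/.
palatal: voiceless /c/, voiced /ɟ/.
velar: voiceless /k/, voiced /ɡ/.
uvular: voiceless —, voiced /ɢ/.
Gaps, from front to back: alveolar lacks voiceless (/t/); uvular lacks voiceless (/q/).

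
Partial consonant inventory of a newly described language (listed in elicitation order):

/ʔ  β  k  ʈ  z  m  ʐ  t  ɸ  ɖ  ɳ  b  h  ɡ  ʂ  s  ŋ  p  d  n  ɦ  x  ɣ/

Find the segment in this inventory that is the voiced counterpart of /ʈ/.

/ɖ/

/ʈ/ is a voiceless retroflex stop.
The voiced counterpart is a voiced retroflex stop — in this inventory, /ɖ/.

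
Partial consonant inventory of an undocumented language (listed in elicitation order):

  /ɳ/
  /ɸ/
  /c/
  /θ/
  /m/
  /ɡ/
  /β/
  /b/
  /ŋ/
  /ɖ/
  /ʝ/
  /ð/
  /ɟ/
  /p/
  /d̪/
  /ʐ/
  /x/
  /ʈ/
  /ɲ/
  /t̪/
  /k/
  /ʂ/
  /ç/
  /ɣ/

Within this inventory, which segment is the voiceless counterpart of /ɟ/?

/c/

/ɟ/ is a voiced palatal stop.
The voiceless counterpart is a voiceless palatal stop — in this inventory, /c/.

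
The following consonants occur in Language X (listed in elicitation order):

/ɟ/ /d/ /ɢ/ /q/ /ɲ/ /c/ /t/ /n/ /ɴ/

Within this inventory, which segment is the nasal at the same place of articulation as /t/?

/t/ is a voiceless alveolar stop.
The nasal at the same place is an alveolar nasal — in this inventory, /n/.

/n/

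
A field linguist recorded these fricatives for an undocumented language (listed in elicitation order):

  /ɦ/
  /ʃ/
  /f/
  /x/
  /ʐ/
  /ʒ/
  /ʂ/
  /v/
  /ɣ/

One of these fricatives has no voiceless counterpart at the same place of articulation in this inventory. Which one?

/ɦ/

Labiodental: /f/ ~ /v/
Postalveolar: /ʃ/ ~ /ʒ/
Retroflex: /ʂ/ ~ /ʐ/
Velar: /x/ ~ /ɣ/
Glottal: only /ɦ/ (voiced); no voiceless partner.
So /ɦ/ is the unpaired segment.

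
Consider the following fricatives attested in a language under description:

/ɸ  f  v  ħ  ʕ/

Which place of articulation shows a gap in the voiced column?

bilabial

place of articulation  voiceless  voiced  
bilabial          ɸ         —       
labiodental       f         v       
pharyngeal        ħ         ʕ       
Every place of articulation has a voiced member except bilabial, where /β/ would be expected.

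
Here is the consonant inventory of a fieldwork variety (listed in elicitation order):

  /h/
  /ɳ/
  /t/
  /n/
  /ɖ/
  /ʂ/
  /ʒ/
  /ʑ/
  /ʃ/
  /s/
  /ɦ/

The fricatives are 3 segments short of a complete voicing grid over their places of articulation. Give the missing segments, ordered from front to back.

/z/, /ʐ/, /ɕ/

alveolar: voiceless /s/, voiced —.
postalveolar: voiceless /ʃ/, voiced /ʒ/.
retroflex: voiceless /ʂ/, voiced —.
alveolo-palatal: voiceless —, voiced /ʑ/.
glottal: voiceless /h/, voiced /ɦ/.
Gaps, from front to back: alveolar lacks voiced (/z/); retroflex lacks voiced (/ʐ/); alveolo-palatal lacks voiceless (/ɕ/).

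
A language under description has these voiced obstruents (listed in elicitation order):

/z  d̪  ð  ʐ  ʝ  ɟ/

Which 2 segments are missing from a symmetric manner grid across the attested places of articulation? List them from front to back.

/d/, /ɖ/

place of articulation  stop      fricative
dental            d̪        ð       
alveolar          —         z       
retroflex         —         ʐ       
palatal           ɟ         ʝ       
Gaps, from front to back: alveolar lacks stop (/d/); retroflex lacks stop (/ɖ/).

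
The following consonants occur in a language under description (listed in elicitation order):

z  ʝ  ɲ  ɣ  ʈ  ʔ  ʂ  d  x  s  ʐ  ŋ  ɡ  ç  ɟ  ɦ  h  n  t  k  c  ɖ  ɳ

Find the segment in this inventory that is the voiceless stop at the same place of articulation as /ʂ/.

/ʈ/

/ʂ/ is a voiceless retroflex fricative.
The voiceless stop at the same place is a voiceless retroflex stop — in this inventory, /ʈ/.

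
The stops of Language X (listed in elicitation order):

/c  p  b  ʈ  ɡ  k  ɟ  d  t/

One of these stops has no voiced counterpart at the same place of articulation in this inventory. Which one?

/ʈ/

Bilabial: /p/ ~ /b/
Alveolar: /t/ ~ /d/
Palatal: /c/ ~ /ɟ/
Velar: /k/ ~ /ɡ/
Retroflex: only /ʈ/ (voiceless); no voiced partner.
So /ʈ/ is the unpaired segment.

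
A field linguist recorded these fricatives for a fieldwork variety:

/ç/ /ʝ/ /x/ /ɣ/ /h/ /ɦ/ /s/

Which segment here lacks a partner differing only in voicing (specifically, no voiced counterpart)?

Palatal: /ç/ ~ /ʝ/
Velar: /x/ ~ /ɣ/
Glottal: /h/ ~ /ɦ/
Alveolar: only /s/ (voiceless); no voiced partner.
So /s/ is the unpaired segment.

/s/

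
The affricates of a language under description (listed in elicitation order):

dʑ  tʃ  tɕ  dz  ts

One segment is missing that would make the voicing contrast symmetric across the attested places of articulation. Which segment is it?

/dʒ/

Voiceless: /ts/ (alveolar), /tʃ/ (postalveolar), /tɕ/ (alveolo-palatal).
Voiced: /dz/ (alveolar), /dʑ/ (alveolo-palatal).
The postalveolar row has no voiced member, so the gap is the voiced postalveolar affricate /dʒ/.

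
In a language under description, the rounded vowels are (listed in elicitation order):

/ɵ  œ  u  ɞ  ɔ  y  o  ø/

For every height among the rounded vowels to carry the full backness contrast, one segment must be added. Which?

/ʉ/

height            front     central   back    
high              y         —         u       
high-mid          ø         ɵ         o       
low-mid           œ         ɞ         ɔ       
The high row has no central member, so the gap is the high central rounded vowel /ʉ/.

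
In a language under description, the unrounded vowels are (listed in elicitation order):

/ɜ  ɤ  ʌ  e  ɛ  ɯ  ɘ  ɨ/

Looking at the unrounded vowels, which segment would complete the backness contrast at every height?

height            front     central   back    
high              —         ɨ         ɯ       
high-mid          e         ɘ         ɤ       
low-mid           ɛ         ɜ         ʌ       
The high row has no front member, so the gap is the high front unrounded vowel /i/.

/i/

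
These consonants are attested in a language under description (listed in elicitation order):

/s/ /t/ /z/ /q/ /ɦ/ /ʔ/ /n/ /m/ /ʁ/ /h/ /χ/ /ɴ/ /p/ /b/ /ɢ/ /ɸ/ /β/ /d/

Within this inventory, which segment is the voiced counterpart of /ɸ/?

/β/

/ɸ/ is a voiceless bilabial fricative.
The voiced counterpart is a voiced bilabial fricative — in this inventory, /β/.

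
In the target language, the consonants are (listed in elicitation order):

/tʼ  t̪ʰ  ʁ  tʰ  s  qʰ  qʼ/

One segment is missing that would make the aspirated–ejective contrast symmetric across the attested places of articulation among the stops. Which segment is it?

/t̪ʼ/

Aspirated: /t̪ʰ/ (dental), /tʰ/ (alveolar), /qʰ/ (uvular).
Ejective: /tʼ/ (alveolar), /qʼ/ (uvular).
The dental row has no ejective member, so the gap is the ejective dental stop /t̪ʼ/.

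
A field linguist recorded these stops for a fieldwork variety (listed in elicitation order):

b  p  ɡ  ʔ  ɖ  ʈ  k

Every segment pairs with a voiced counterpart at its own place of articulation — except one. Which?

/ʔ/

Bilabial: /p/ ~ /b/
Retroflex: /ʈ/ ~ /ɖ/
Velar: /k/ ~ /ɡ/
Glottal: only /ʔ/ (voiceless); no voiced partner.
So /ʔ/ is the unpaired segment.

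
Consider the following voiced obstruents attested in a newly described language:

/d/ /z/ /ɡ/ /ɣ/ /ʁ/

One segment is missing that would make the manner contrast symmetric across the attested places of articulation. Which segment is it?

alveolar: stop /d/, fricative /z/.
velar: stop /ɡ/, fricative /ɣ/.
uvular: stop —, fricative /ʁ/.
The uvular row has no stop member, so the gap is the uvular stop /ɢ/.

/ɢ/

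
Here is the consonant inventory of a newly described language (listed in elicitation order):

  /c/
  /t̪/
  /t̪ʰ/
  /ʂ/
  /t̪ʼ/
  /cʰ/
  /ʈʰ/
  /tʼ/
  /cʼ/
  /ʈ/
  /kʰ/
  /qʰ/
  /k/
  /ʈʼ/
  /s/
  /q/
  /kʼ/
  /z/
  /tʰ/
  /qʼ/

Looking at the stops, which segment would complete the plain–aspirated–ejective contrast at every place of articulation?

Plain: /t̪/ (dental), /ʈ/ (retroflex), /c/ (palatal), /k/ (velar), /q/ (uvular).
Aspirated: /t̪ʰ/ (dental), /tʰ/ (alveolar), /ʈʰ/ (retroflex), /cʰ/ (palatal), /kʰ/ (velar), /qʰ/ (uvular).
Ejective: /t̪ʼ/ (dental), /tʼ/ (alveolar), /ʈʼ/ (retroflex), /cʼ/ (palatal), /kʼ/ (velar), /qʼ/ (uvular).
The alveolar row has no plain member, so the gap is the plain alveolar stop /t/.

/t/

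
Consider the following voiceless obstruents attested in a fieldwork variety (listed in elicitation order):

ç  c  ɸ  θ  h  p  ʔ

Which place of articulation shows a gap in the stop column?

place of articulation  stop      fricative
bilabial          p         ɸ       
dental            —         θ       
palatal           c         ç       
glottal           ʔ         h       
Every place of articulation has a stop member except dental, where /t̪/ would be expected.

dental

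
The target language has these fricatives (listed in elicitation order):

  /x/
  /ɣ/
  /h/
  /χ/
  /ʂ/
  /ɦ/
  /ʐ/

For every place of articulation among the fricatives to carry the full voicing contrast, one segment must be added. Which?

retroflex: voiceless /ʂ/, voiced /ʐ/.
velar: voiceless /x/, voiced /ɣ/.
uvular: voiceless /χ/, voiced —.
glottal: voiceless /h/, voiced /ɦ/.
The uvular row has no voiced member, so the gap is the voiced uvular fricative /ʁ/.

/ʁ/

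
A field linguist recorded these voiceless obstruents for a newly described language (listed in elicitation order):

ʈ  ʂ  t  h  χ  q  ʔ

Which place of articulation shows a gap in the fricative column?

alveolar

Stop: /t/ (alveolar), /ʈ/ (retroflex), /q/ (uvular), /ʔ/ (glottal).
Fricative: /ʂ/ (retroflex), /χ/ (uvular), /h/ (glottal).
Every place of articulation has a fricative member except alveolar, where /s/ would be expected.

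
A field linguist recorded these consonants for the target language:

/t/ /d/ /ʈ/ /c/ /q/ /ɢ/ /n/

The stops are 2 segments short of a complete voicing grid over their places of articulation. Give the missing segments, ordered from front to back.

Voiceless: /t/ (alveolar), /ʈ/ (retroflex), /c/ (palatal), /q/ (uvular).
Voiced: /d/ (alveolar), /ɢ/ (uvular).
Gaps, from front to back: retroflex lacks voiced (/ɖ/); palatal lacks voiced (/ɟ/).

/ɖ/, /ɟ/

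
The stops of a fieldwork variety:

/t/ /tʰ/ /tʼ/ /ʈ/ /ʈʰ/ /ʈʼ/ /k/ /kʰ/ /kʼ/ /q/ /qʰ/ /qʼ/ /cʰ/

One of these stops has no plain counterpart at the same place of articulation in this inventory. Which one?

Alveolar: /t/ ~ /tʰ/ ~ /tʼ/
Retroflex: /ʈ/ ~ /ʈʰ/ ~ /ʈʼ/
Velar: /k/ ~ /kʰ/ ~ /kʼ/
Uvular: /q/ ~ /qʰ/ ~ /qʼ/
Palatal: only /cʰ/ (aspirated); no plain partner.
So /cʰ/ is the unpaired segment.

/cʰ/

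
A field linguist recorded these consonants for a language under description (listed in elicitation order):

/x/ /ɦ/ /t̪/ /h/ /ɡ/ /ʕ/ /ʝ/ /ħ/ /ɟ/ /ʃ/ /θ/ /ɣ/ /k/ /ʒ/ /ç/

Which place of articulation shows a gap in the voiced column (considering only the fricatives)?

place of articulation  voiceless  voiced  
dental            θ         —       
postalveolar      ʃ         ʒ       
palatal           ç         ʝ       
velar             x         ɣ       
pharyngeal        ħ         ʕ       
glottal           h         ɦ       
Every place of articulation has a voiced member except dental, where /ð/ would be expected.

dental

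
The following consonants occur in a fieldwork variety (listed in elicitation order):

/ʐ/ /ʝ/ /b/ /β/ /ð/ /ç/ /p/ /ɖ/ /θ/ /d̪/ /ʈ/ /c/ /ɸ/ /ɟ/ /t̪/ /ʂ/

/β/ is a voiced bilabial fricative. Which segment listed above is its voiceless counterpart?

The voiceless counterpart is a voiceless bilabial fricative — in this inventory, /ɸ/.

/ɸ/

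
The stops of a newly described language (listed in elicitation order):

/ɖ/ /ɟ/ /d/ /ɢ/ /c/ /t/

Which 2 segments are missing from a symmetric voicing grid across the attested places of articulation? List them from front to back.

/ʈ/, /q/

place of articulation  voiceless  voiced  
alveolar          t         d       
retroflex         —         ɖ       
palatal           c         ɟ       
uvular            —         ɢ       
Gaps, from front to back: retroflex lacks voiceless (/ʈ/); uvular lacks voiceless (/q/).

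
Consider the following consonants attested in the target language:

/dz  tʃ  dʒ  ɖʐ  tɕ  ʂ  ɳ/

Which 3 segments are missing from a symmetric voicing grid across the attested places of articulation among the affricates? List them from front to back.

Voiceless: /tʃ/ (postalveolar), /tɕ/ (alveolo-palatal).
Voiced: /dz/ (alveolar), /dʒ/ (postalveolar), /ɖʐ/ (retroflex).
Gaps, from front to back: alveolar lacks voiceless (/ts/); retroflex lacks voiceless (/ʈʂ/); alveolo-palatal lacks voiced (/dʑ/).

/ts/, /ʈʂ/, /dʑ/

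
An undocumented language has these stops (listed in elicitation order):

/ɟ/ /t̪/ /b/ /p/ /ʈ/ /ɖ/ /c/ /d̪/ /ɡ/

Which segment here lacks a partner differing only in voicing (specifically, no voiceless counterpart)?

/ɡ/

Bilabial: /p/ ~ /b/
Dental: /t̪/ ~ /d̪/
Retroflex: /ʈ/ ~ /ɖ/
Palatal: /c/ ~ /ɟ/
Velar: only /ɡ/ (voiced); no voiceless partner.
So /ɡ/ is the unpaired segment.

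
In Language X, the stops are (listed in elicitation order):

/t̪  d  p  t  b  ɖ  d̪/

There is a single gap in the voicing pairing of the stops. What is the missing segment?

place of articulation  voiceless  voiced  
bilabial          p         b       
dental            t̪        d̪      
alveolar          t         d       
retroflex         —         ɖ       
The retroflex row has no voiceless member, so the gap is the voiceless retroflex stop /ʈ/.

/ʈ/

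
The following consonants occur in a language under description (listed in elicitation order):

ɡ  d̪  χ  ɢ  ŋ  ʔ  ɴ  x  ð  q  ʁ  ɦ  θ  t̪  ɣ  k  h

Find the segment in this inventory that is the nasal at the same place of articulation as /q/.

/ɴ/

/q/ is a voiceless uvular stop.
The nasal at the same place is an uvular nasal — in this inventory, /ɴ/.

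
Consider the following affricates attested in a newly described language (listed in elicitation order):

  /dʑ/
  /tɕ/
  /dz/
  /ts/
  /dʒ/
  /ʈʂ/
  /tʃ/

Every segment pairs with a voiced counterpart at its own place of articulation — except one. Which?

Alveolar: /ts/ ~ /dz/
Postalveolar: /tʃ/ ~ /dʒ/
Alveolo-palatal: /tɕ/ ~ /dʑ/
Retroflex: only /ʈʂ/ (voiceless); no voiced partner.
So /ʈʂ/ is the unpaired segment.

/ʈʂ/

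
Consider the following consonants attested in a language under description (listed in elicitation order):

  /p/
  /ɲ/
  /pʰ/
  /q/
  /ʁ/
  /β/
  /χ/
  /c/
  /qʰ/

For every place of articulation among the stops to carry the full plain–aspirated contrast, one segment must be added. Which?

/cʰ/

bilabial: plain /p/, aspirated /pʰ/.
palatal: plain /c/, aspirated —.
uvular: plain /q/, aspirated /qʰ/.
The palatal row has no aspirated member, so the gap is the aspirated palatal stop /cʰ/.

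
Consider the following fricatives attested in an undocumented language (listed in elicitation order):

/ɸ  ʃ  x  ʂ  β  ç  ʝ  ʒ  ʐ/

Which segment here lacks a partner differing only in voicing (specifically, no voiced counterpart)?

Bilabial: /ɸ/ ~ /β/
Postalveolar: /ʃ/ ~ /ʒ/
Retroflex: /ʂ/ ~ /ʐ/
Palatal: /ç/ ~ /ʝ/
Velar: only /x/ (voiceless); no voiced partner.
So /x/ is the unpaired segment.

/x/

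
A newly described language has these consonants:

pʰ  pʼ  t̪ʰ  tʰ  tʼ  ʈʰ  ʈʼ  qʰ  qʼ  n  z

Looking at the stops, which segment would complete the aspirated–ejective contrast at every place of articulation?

/t̪ʼ/

Aspirated: /pʰ/ (bilabial), /t̪ʰ/ (dental), /tʰ/ (alveolar), /ʈʰ/ (retroflex), /qʰ/ (uvular).
Ejective: /pʼ/ (bilabial), /tʼ/ (alveolar), /ʈʼ/ (retroflex), /qʼ/ (uvular).
The dental row has no ejective member, so the gap is the ejective dental stop /t̪ʼ/.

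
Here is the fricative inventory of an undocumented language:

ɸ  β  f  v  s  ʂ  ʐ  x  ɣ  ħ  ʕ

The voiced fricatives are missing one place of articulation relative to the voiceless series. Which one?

place of articulation  voiceless  voiced  
bilabial          ɸ         β       
labiodental       f         v       
alveolar          s         —       
retroflex         ʂ         ʐ       
velar             x         ɣ       
pharyngeal        ħ         ʕ       
Every place of articulation has a voiced member except alveolar, where /z/ would be expected.

alveolar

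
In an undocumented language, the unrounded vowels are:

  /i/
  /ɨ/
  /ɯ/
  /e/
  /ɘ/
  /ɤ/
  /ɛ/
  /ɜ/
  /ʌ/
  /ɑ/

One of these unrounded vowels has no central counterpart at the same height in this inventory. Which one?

High: /i/ ~ /ɨ/ ~ /ɯ/
High-mid: /e/ ~ /ɘ/ ~ /ɤ/
Low-mid: /ɛ/ ~ /ɜ/ ~ /ʌ/
Low: only /ɑ/ (back); no central partner.
So /ɑ/ is the unpaired segment.

/ɑ/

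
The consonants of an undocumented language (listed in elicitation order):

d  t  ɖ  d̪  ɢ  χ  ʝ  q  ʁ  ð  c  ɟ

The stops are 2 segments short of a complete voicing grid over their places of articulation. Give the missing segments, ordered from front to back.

/t̪/, /ʈ/

dental: voiceless —, voiced /d̪/.
alveolar: voiceless /t/, voiced /d/.
retroflex: voiceless —, voiced /ɖ/.
palatal: voiceless /c/, voiced /ɟ/.
uvular: voiceless /q/, voiced /ɢ/.
Gaps, from front to back: dental lacks voiceless (/t̪/); retroflex lacks voiceless (/ʈ/).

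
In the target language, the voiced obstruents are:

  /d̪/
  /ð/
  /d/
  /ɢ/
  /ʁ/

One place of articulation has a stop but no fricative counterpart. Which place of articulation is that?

dental: stop /d̪/, fricative /ð/.
alveolar: stop /d/, fricative —.
uvular: stop /ɢ/, fricative /ʁ/.
Every place of articulation has a fricative member except alveolar, where /z/ would be expected.

alveolar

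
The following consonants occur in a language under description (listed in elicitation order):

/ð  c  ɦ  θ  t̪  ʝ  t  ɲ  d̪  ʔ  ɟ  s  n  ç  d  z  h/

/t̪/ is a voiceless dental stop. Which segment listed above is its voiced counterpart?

/d̪/

The voiced counterpart is a voiced dental stop — in this inventory, /d̪/.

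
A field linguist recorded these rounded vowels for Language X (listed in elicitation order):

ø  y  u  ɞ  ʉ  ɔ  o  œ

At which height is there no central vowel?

height            front     central   back    
high              y         ʉ         u       
high-mid          ø         —         o       
low-mid           œ         ɞ         ɔ       
Every height has a central member except high-mid, where /ɵ/ would be expected.

high-mid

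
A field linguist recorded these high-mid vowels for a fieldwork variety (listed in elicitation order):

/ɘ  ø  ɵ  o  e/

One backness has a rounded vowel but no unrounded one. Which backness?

front: unrounded /e/, rounded /ø/.
central: unrounded /ɘ/, rounded /ɵ/.
back: unrounded —, rounded /o/.
Every backness has an unrounded member except back, where /ɤ/ would be expected.

back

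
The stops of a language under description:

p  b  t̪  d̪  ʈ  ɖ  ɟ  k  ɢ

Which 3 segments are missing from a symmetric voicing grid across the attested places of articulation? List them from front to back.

/c/, /ɡ/, /q/

bilabial: voiceless /p/, voiced /b/.
dental: voiceless /t̪/, voiced /d̪/.
retroflex: voiceless /ʈ/, voiced /ɖ/.
palatal: voiceless —, voiced /ɟ/.
velar: voiceless /k/, voiced —.
uvular: voiceless —, voiced /ɢ/.
Gaps, from front to back: palatal lacks voiceless (/c/); velar lacks voiced (/ɡ/); uvular lacks voiceless (/q/).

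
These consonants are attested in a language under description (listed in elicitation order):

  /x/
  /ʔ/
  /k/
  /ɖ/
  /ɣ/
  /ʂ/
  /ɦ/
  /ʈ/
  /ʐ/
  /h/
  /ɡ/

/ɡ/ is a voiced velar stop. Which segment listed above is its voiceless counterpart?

/k/

The voiceless counterpart is a voiceless velar stop — in this inventory, /k/.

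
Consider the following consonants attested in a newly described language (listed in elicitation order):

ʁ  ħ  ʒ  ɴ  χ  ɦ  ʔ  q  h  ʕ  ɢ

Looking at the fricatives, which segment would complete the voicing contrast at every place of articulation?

Voiceless: /χ/ (uvular), /ħ/ (pharyngeal), /h/ (glottal).
Voiced: /ʒ/ (postalveolar), /ʁ/ (uvular), /ʕ/ (pharyngeal), /ɦ/ (glottal).
The postalveolar row has no voiceless member, so the gap is the voiceless postalveolar fricative /ʃ/.

/ʃ/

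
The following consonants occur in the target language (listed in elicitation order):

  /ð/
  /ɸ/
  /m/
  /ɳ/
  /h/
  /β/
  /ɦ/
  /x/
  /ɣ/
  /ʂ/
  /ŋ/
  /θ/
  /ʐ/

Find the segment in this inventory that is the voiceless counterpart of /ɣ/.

/ɣ/ is a voiced velar fricative.
The voiceless counterpart is a voiceless velar fricative — in this inventory, /x/.

/x/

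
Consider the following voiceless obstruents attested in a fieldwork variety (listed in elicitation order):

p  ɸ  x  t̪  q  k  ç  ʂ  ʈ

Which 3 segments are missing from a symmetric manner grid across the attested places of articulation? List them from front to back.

bilabial: stop /p/, fricative /ɸ/.
dental: stop /t̪/, fricative —.
retroflex: stop /ʈ/, fricative /ʂ/.
palatal: stop —, fricative /ç/.
velar: stop /k/, fricative /x/.
uvular: stop /q/, fricative —.
Gaps, from front to back: dental lacks fricative (/θ/); palatal lacks stop (/c/); uvular lacks fricative (/χ/).

/θ/, /c/, /χ/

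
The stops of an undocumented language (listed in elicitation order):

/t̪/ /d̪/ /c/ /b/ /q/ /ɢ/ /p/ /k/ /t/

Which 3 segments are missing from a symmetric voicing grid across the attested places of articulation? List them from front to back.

place of articulation  voiceless  voiced  
bilabial          p         b       
dental            t̪        d̪      
alveolar          t         —       
palatal           c         —       
velar             k         —       
uvular            q         ɢ       
Gaps, from front to back: alveolar lacks voiced (/d/); palatal lacks voiced (/ɟ/); velar lacks voiced (/ɡ/).

/d/, /ɟ/, /ɡ/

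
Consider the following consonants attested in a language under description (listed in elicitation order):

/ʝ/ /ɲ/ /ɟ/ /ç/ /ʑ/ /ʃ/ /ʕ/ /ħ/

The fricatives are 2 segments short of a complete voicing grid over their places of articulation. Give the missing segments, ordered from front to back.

/ʒ/, /ɕ/

postalveolar: voiceless /ʃ/, voiced —.
alveolo-palatal: voiceless —, voiced /ʑ/.
palatal: voiceless /ç/, voiced /ʝ/.
pharyngeal: voiceless /ħ/, voiced /ʕ/.
Gaps, from front to back: postalveolar lacks voiced (/ʒ/); alveolo-palatal lacks voiceless (/ɕ/).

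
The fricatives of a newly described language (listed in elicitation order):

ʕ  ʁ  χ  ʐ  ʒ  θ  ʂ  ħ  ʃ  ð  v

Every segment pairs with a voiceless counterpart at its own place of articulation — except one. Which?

Dental: /θ/ ~ /ð/
Postalveolar: /ʃ/ ~ /ʒ/
Retroflex: /ʂ/ ~ /ʐ/
Uvular: /χ/ ~ /ʁ/
Pharyngeal: /ħ/ ~ /ʕ/
Labiodental: only /v/ (voiced); no voiceless partner.
So /v/ is the unpaired segment.

/v/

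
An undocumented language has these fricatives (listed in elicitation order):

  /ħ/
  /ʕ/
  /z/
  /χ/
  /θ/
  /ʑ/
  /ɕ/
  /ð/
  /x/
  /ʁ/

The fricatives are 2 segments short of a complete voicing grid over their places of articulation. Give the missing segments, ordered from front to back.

/s/, /ɣ/

dental: voiceless /θ/, voiced /ð/.
alveolar: voiceless —, voiced /z/.
alveolo-palatal: voiceless /ɕ/, voiced /ʑ/.
velar: voiceless /x/, voiced —.
uvular: voiceless /χ/, voiced /ʁ/.
pharyngeal: voiceless /ħ/, voiced /ʕ/.
Gaps, from front to back: alveolar lacks voiceless (/s/); velar lacks voiced (/ɣ/).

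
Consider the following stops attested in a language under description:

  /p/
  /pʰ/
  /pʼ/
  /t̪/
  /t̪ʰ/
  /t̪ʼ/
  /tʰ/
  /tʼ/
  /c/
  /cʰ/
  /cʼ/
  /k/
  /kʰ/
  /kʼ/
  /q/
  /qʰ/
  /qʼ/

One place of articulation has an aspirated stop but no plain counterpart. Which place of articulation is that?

alveolar

bilabial: plain /p/, aspirated /pʰ/, ejective /pʼ/.
dental: plain /t̪/, aspirated /t̪ʰ/, ejective /t̪ʼ/.
alveolar: plain —, aspirated /tʰ/, ejective /tʼ/.
palatal: plain /c/, aspirated /cʰ/, ejective /cʼ/.
velar: plain /k/, aspirated /kʰ/, ejective /kʼ/.
uvular: plain /q/, aspirated /qʰ/, ejective /qʼ/.
Every place of articulation has a plain member except alveolar, where /t/ would be expected.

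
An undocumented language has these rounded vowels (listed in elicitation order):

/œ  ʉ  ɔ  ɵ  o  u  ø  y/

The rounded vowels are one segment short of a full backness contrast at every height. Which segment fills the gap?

/ɞ/

Front: /y/ (high), /ø/ (high-mid), /œ/ (low-mid).
Central: /ʉ/ (high), /ɵ/ (high-mid).
Back: /u/ (high), /o/ (high-mid), /ɔ/ (low-mid).
The low-mid row has no central member, so the gap is the low-mid central rounded vowel /ɞ/.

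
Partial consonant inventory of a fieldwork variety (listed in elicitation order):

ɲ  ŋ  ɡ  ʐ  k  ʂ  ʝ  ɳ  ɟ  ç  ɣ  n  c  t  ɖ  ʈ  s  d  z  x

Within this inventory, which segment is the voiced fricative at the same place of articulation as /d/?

/d/ is a voiced alveolar stop.
The voiced fricative at the same place is a voiced alveolar fricative — in this inventory, /z/.

/z/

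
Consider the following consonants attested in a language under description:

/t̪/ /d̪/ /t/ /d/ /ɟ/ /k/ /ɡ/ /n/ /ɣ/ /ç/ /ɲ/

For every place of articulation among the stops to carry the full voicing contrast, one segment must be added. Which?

Voiceless: /t̪/ (dental), /t/ (alveolar), /k/ (velar).
Voiced: /d̪/ (dental), /d/ (alveolar), /ɟ/ (palatal), /ɡ/ (velar).
The palatal row has no voiceless member, so the gap is the voiceless palatal stop /c/.

/c/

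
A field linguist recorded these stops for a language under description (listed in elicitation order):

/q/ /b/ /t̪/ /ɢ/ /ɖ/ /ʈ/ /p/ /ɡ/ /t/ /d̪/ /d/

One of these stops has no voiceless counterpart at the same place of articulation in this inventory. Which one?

Bilabial: /p/ ~ /b/
Dental: /t̪/ ~ /d̪/
Alveolar: /t/ ~ /d/
Retroflex: /ʈ/ ~ /ɖ/
Uvular: /q/ ~ /ɢ/
Velar: only /ɡ/ (voiced); no voiceless partner.
So /ɡ/ is the unpaired segment.

/ɡ/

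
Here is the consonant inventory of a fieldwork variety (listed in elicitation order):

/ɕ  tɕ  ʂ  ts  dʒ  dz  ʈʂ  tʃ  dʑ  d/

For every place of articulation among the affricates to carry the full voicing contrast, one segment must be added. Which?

alveolar: voiceless /ts/, voiced /dz/.
postalveolar: voiceless /tʃ/, voiced /dʒ/.
retroflex: voiceless /ʈʂ/, voiced —.
alveolo-palatal: voiceless /tɕ/, voiced /dʑ/.
The retroflex row has no voiced member, so the gap is the voiced retroflex affricate /ɖʐ/.

/ɖʐ/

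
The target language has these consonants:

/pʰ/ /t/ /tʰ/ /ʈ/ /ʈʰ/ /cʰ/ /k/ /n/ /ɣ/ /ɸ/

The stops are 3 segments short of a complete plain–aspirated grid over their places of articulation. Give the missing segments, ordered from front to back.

/p/, /c/, /kʰ/

place of articulation  plain     aspirated
bilabial          —         pʰ      
alveolar          t         tʰ      
retroflex         ʈ         ʈʰ      
palatal           —         cʰ      
velar             k         —       
Gaps, from front to back: bilabial lacks plain (/p/); palatal lacks plain (/c/); velar lacks aspirated (/kʰ/).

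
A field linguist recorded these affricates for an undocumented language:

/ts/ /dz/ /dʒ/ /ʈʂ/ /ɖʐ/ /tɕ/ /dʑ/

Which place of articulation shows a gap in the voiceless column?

postalveolar

alveolar: voiceless /ts/, voiced /dz/.
postalveolar: voiceless —, voiced /dʒ/.
retroflex: voiceless /ʈʂ/, voiced /ɖʐ/.
alveolo-palatal: voiceless /tɕ/, voiced /dʑ/.
Every place of articulation has a voiceless member except postalveolar, where /tʃ/ would be expected.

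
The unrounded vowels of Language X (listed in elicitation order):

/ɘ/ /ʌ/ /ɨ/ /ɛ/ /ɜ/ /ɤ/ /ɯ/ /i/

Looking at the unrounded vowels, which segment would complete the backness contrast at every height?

high: front /i/, central /ɨ/, back /ɯ/.
high-mid: front —, central /ɘ/, back /ɤ/.
low-mid: front /ɛ/, central /ɜ/, back /ʌ/.
The high-mid row has no front member, so the gap is the high-mid front unrounded vowel /e/.

/e/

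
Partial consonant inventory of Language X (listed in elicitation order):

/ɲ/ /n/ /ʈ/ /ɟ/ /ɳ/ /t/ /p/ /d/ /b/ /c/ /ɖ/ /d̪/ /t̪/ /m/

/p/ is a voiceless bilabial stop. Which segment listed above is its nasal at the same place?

/m/

The nasal at the same place is a bilabial nasal — in this inventory, /m/.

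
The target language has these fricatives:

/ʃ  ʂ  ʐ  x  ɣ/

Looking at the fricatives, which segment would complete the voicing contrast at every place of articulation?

postalveolar: voiceless /ʃ/, voiced —.
retroflex: voiceless /ʂ/, voiced /ʐ/.
velar: voiceless /x/, voiced /ɣ/.
The postalveolar row has no voiced member, so the gap is the voiced postalveolar fricative /ʒ/.

/ʒ/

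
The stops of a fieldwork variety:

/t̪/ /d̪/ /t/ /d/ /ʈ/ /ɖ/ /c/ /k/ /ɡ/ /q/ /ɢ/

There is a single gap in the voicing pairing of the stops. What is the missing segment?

/ɟ/

dental: voiceless /t̪/, voiced /d̪/.
alveolar: voiceless /t/, voiced /d/.
retroflex: voiceless /ʈ/, voiced /ɖ/.
palatal: voiceless /c/, voiced —.
velar: voiceless /k/, voiced /ɡ/.
uvular: voiceless /q/, voiced /ɢ/.
The palatal row has no voiced member, so the gap is the voiced palatal stop /ɟ/.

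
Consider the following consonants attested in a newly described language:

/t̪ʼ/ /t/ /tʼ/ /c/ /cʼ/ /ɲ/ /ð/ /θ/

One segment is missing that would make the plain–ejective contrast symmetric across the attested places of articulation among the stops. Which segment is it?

dental: plain —, ejective /t̪ʼ/.
alveolar: plain /t/, ejective /tʼ/.
palatal: plain /c/, ejective /cʼ/.
The dental row has no plain member, so the gap is the plain dental stop /t̪/.

/t̪/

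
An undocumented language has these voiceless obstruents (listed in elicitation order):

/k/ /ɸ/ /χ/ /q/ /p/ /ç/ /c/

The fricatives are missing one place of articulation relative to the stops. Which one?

place of articulation  stop      fricative
bilabial          p         ɸ       
palatal           c         ç       
velar             k         —       
uvular            q         χ       
Every place of articulation has a fricative member except velar, where /x/ would be expected.

velar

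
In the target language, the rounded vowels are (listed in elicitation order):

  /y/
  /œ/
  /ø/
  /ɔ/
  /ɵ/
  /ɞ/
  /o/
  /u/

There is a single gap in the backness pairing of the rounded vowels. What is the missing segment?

Front: /y/ (high), /ø/ (high-mid), /œ/ (low-mid).
Central: /ɵ/ (high-mid), /ɞ/ (low-mid).
Back: /u/ (high), /o/ (high-mid), /ɔ/ (low-mid).
The high row has no central member, so the gap is the high central rounded vowel /ʉ/.

/ʉ/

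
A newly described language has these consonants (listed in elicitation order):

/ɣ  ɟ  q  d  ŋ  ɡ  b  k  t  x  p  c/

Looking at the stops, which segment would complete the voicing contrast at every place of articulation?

bilabial: voiceless /p/, voiced /b/.
alveolar: voiceless /t/, voiced /d/.
palatal: voiceless /c/, voiced /ɟ/.
velar: voiceless /k/, voiced /ɡ/.
uvular: voiceless /q/, voiced —.
The uvular row has no voiced member, so the gap is the voiced uvular stop /ɢ/.

/ɢ/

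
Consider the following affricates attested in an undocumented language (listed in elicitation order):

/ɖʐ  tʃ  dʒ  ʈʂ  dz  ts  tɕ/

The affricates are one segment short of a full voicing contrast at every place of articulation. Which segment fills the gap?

alveolar: voiceless /ts/, voiced /dz/.
postalveolar: voiceless /tʃ/, voiced /dʒ/.
retroflex: voiceless /ʈʂ/, voiced /ɖʐ/.
alveolo-palatal: voiceless /tɕ/, voiced —.
The alveolo-palatal row has no voiced member, so the gap is the voiced alveolo-palatal affricate /dʑ/.

/dʑ/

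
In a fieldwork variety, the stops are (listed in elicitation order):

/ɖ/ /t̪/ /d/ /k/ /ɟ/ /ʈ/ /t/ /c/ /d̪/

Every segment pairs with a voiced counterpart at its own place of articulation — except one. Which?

Dental: /t̪/ ~ /d̪/
Alveolar: /t/ ~ /d/
Retroflex: /ʈ/ ~ /ɖ/
Palatal: /c/ ~ /ɟ/
Velar: only /k/ (voiceless); no voiced partner.
So /k/ is the unpaired segment.

/k/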